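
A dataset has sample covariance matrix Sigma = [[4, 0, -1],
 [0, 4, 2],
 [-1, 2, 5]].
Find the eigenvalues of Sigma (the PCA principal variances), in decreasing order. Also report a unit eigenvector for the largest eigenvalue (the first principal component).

Step 1 — characteristic polynomial p(λ) = det(λI - Sigma) = λ³ - tr·λ² + c_1·λ - det, where tr = trace, c_1 = sum of the principal 2×2 minors, det = det(Sigma):
  tr = 4 + 4 + 5 = 13,
  c_1 = (4·4 - (0)²) + (4·5 - (-1)²) + (4·5 - (2)²) = 16 + 19 + 16 = 51,
  det = 4·(4·5 - (2)²) - (0)·((0)·5 - (2)·(-1)) + (-1)·((0)·(2) - 4·(-1)) = 4·(16) - (0)·(2) + (-1)·(4) = 60.
  So p(λ) = λ³ - 13λ² + 51λ - 60.
Step 2 — look for an integer root (rational root theorem: any rational root is an integer divisor of 60). Testing λ = 4:
  p(4) = 64 - 208 + 204 - 60 = 0  ✓
  Dividing out (λ - 4): p(λ) = (λ - 4)(λ² - 9λ + 15).
Step 3 — remaining eigenvalues from the quadratic λ² - 9λ + 15 = 0:
  Δ = 9² - 4·15 = 81 - 60 = 21,  λ = (9 ± √21)/2 = (9 ± 4.5826)/2 ≈ 6.7913 or 2.2087.
  Sorted: λ_1 = 6.7913,  λ_2 = 4,  λ_3 = 2.2087  (check: sum = 13 = tr ✓).

Step 4 — unit eigenvector for λ_1 ≈ 6.7913: v spans the null space of (Sigma - λ_1 I), whose rows are
  r_1 = (-2.7913, 0, -1),  r_2 = (0, -2.7913, 2),  r_3 = (-1, 2, -1.7913).
  v is orthogonal to every row, so take v ∝ r_1 × r_2 = ((0)·(2) - (-1)·(-2.7913), (-1)·(0) - (-2.7913)·(2), (-2.7913)·(-2.7913) - (0)·(0)) ≈ (-2.7913, 5.5826, 7.7913).
  Rescale (multiply by -1 so the first nonzero entry is positive): u = (2.7913, -5.5826, -7.7913).
  ||u|| = √((2.7913)² + (-5.5826)² + (-7.7913)²) = √(99.6606) ≈ 9.983,  v_1 = u/||u|| ≈ (0.2796, -0.5592, -0.7805) (||v_1|| = 1).

λ_1 = 6.7913,  λ_2 = 4,  λ_3 = 2.2087;  v_1 ≈ (0.2796, -0.5592, -0.7805)


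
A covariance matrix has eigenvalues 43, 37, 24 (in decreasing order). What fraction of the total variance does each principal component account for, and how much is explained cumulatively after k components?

Step 1 — total variance = trace(Sigma) = Σ λ_i = 43 + 37 + 24 = 104.

Step 2 — fraction explained by component i = λ_i / Σ λ:
  PC1: 43/104 = 0.4135
  PC2: 37/104 = 0.3558
  PC3: 24/104 = 0.2308

Step 3 — cumulative fraction after k components = (λ_1 + ... + λ_k) / Σ λ:
  k = 1: 43/104 = 0.4135
  k = 2: (43 + 37)/104 = 80/104 = 0.7692
  k = 3: (43 + 37 + 24)/104 = 104/104 = 1

Summary (fraction, with percent):

explained: PC1 0.4135 (41.35%), PC2 0.3558 (35.58%), PC3 0.2308 (23.08%);  cumulative: 0.4135, 0.7692, 1


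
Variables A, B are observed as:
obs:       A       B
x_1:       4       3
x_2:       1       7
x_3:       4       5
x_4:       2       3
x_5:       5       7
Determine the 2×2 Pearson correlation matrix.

Step 1 — column means:
  mean(A) = (4 + 1 + 4 + 2 + 5) / 5 = 16/5 = 3.2
  mean(B) = (3 + 7 + 5 + 3 + 7) / 5 = 25/5 = 5

Step 2 — sample variances and covariances s[i,j] = (1/(n-1)) · Σ_k (x_{k,i} - mean_i) · (x_{k,j} - mean_j), with n-1 = 4:
  s[A,A] = ((0.8)·(0.8) + (-2.2)·(-2.2) + (0.8)·(0.8) + (-1.2)·(-1.2) + (1.8)·(1.8)) / 4 = 10.8/4 = 2.7
  s[A,B] = ((0.8)·(-2) + (-2.2)·(2) + (0.8)·(0) + (-1.2)·(-2) + (1.8)·(2)) / 4 = 0/4 = 0
  s[B,B] = ((-2)·(-2) + (2)·(2) + (0)·(0) + (-2)·(-2) + (2)·(2)) / 4 = 16/4 = 4
  Sample standard deviations s_i = √(s[i,i]):
  s(A) = √(2.7) = 1.6432
  s(B) = √(4) = 2

Step 3 — r_{ij} = s_{ij} / (s_i · s_j):
  r[A,A] = 1 (diagonal).
  r[A,B] = 0 / (1.6432 · 2) = 0 / 3.2863 = 0
  r[B,B] = 1 (diagonal).

R is symmetric with unit diagonal. Assembling:

R = [[1, 0],
 [0, 1]]


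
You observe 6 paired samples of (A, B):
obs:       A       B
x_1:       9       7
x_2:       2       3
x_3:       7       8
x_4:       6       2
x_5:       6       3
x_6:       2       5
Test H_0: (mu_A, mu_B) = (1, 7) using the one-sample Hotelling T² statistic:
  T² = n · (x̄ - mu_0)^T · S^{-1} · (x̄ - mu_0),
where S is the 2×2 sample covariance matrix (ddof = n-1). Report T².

Step 1 — sample mean vector:
  mean(A) = (9 + 2 + 7 + 6 + 6 + 2) / 6 = 32/6 = 5.3333
  mean(B) = (7 + 3 + 8 + 2 + 3 + 5) / 6 = 28/6 = 4.6667
  x̄ = (5.3333, 4.6667),  deviation x̄ - mu_0 = (5.3333, 4.6667) - (1, 7) = (4.3333, -2.3333).

Step 2 — sample covariance matrix, S[i,j] = (1/(n-1)) · Σ_k (x_{k,i} - mean_i) · (x_{k,j} - mean_j), divisor n-1 = 5:
  S[A,A] = ((3.6667)·(3.6667) + (-3.3333)·(-3.3333) + (1.6667)·(1.6667) + (0.6667)·(0.6667) + (0.6667)·(0.6667) + (-3.3333)·(-3.3333)) / 5 = 39.3333/5 = 7.8667
  S[A,B] = ((3.6667)·(2.3333) + (-3.3333)·(-1.6667) + (1.6667)·(3.3333) + (0.6667)·(-2.6667) + (0.6667)·(-1.6667) + (-3.3333)·(0.3333)) / 5 = 15.6667/5 = 3.1333
  S[B,B] = ((2.3333)·(2.3333) + (-1.6667)·(-1.6667) + (3.3333)·(3.3333) + (-2.6667)·(-2.6667) + (-1.6667)·(-1.6667) + (0.3333)·(0.3333)) / 5 = 29.3333/5 = 5.8667
  S = [[7.8667, 3.1333],
 [3.1333, 5.8667]].

Step 3 — invert S. det(S) = 7.8667·5.8667 - (3.1333)² = 36.3333.
  S^{-1} = (1/det) · [[d, -b], [-b, a]] = [[0.1615, -0.0862],
 [-0.0862, 0.2165]].

Step 4 — quadratic form (x̄ - mu_0)^T · S^{-1} · (x̄ - mu_0):
  S^{-1} · (x̄ - mu_0) = (0.9009, -0.8789),
  (x̄ - mu_0)^T · [...] = (4.3333)·(0.9009) + (-2.3333)·(-0.8789) = 5.9547.

Step 5 — scale by n: T² = 6 · 5.9547 = 35.7284.

T² ≈ 35.7284


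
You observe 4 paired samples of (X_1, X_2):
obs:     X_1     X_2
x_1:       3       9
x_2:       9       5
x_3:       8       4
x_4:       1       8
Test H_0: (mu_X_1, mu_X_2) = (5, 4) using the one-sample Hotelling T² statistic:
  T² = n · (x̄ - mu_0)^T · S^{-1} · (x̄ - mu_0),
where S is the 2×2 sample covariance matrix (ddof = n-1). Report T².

Step 1 — sample mean vector:
  mean(X_1) = (3 + 9 + 8 + 1) / 4 = 21/4 = 5.25
  mean(X_2) = (9 + 5 + 4 + 8) / 4 = 26/4 = 6.5
  x̄ = (5.25, 6.5),  deviation x̄ - mu_0 = (5.25, 6.5) - (5, 4) = (0.25, 2.5).

Step 2 — sample covariance matrix, S[i,j] = (1/(n-1)) · Σ_k (x_{k,i} - mean_i) · (x_{k,j} - mean_j), divisor n-1 = 3:
  S[X_1,X_1] = ((-2.25)·(-2.25) + (3.75)·(3.75) + (2.75)·(2.75) + (-4.25)·(-4.25)) / 3 = 44.75/3 = 14.9167
  S[X_1,X_2] = ((-2.25)·(2.5) + (3.75)·(-1.5) + (2.75)·(-2.5) + (-4.25)·(1.5)) / 3 = -24.5/3 = -8.1667
  S[X_2,X_2] = ((2.5)·(2.5) + (-1.5)·(-1.5) + (-2.5)·(-2.5) + (1.5)·(1.5)) / 3 = 17/3 = 5.6667
  S = [[14.9167, -8.1667],
 [-8.1667, 5.6667]].

Step 3 — invert S. det(S) = 14.9167·5.6667 - (-8.1667)² = 17.8333.
  S^{-1} = (1/det) · [[d, -b], [-b, a]] = [[0.3178, 0.4579],
 [0.4579, 0.8364]].

Step 4 — quadratic form (x̄ - mu_0)^T · S^{-1} · (x̄ - mu_0):
  S^{-1} · (x̄ - mu_0) = (1.2243, 2.2056),
  (x̄ - mu_0)^T · [...] = (0.25)·(1.2243) + (2.5)·(2.2056) = 5.8201.

Step 5 — scale by n: T² = 4 · 5.8201 = 23.2804.

T² ≈ 23.2804


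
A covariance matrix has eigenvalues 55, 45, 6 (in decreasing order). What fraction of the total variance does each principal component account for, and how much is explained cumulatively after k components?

Step 1 — total variance = trace(Sigma) = Σ λ_i = 55 + 45 + 6 = 106.

Step 2 — fraction explained by component i = λ_i / Σ λ:
  PC1: 55/106 = 0.5189
  PC2: 45/106 = 0.4245
  PC3: 6/106 = 0.0566

Step 3 — cumulative fraction after k components = (λ_1 + ... + λ_k) / Σ λ:
  k = 1: 55/106 = 0.5189
  k = 2: (55 + 45)/106 = 100/106 = 0.9434
  k = 3: (55 + 45 + 6)/106 = 106/106 = 1

Summary (fraction, with percent):

explained: PC1 0.5189 (51.89%), PC2 0.4245 (42.45%), PC3 0.0566 (5.66%);  cumulative: 0.5189, 0.9434, 1


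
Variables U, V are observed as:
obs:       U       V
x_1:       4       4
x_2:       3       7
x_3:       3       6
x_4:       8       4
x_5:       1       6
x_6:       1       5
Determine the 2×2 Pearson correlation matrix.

Step 1 — column means:
  mean(U) = (4 + 3 + 3 + 8 + 1 + 1) / 6 = 20/6 = 3.3333
  mean(V) = (4 + 7 + 6 + 4 + 6 + 5) / 6 = 32/6 = 5.3333

Step 2 — sample variances and covariances s[i,j] = (1/(n-1)) · Σ_k (x_{k,i} - mean_i) · (x_{k,j} - mean_j), with n-1 = 5:
  s[U,U] = ((0.6667)·(0.6667) + (-0.3333)·(-0.3333) + (-0.3333)·(-0.3333) + (4.6667)·(4.6667) + (-2.3333)·(-2.3333) + (-2.3333)·(-2.3333)) / 5 = 33.3333/5 = 6.6667
  s[U,V] = ((0.6667)·(-1.3333) + (-0.3333)·(1.6667) + (-0.3333)·(0.6667) + (4.6667)·(-1.3333) + (-2.3333)·(0.6667) + (-2.3333)·(-0.3333)) / 5 = -8.6667/5 = -1.7333
  s[V,V] = ((-1.3333)·(-1.3333) + (1.6667)·(1.6667) + (0.6667)·(0.6667) + (-1.3333)·(-1.3333) + (0.6667)·(0.6667) + (-0.3333)·(-0.3333)) / 5 = 7.3333/5 = 1.4667
  Sample standard deviations s_i = √(s[i,i]):
  s(U) = √(6.6667) = 2.582
  s(V) = √(1.4667) = 1.2111

Step 3 — r_{ij} = s_{ij} / (s_i · s_j):
  r[U,U] = 1 (diagonal).
  r[U,V] = -1.7333 / (2.582 · 1.2111) = -1.7333 / 3.1269 = -0.5543
  r[V,V] = 1 (diagonal).

R is symmetric with unit diagonal. Assembling:

R = [[1, -0.5543],
 [-0.5543, 1]]


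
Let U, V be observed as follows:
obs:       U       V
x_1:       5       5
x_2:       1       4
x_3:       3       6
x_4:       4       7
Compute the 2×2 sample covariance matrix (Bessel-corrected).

Step 1 — column means:
  mean(U) = (5 + 1 + 3 + 4) / 4 = 13/4 = 3.25
  mean(V) = (5 + 4 + 6 + 7) / 4 = 22/4 = 5.5

Step 2 — sample covariance S[i,j] = (1/(n-1)) · Σ_k (x_{k,i} - mean_i) · (x_{k,j} - mean_j), with n-1 = 3.
  S[U,U] = ((1.75)·(1.75) + (-2.25)·(-2.25) + (-0.25)·(-0.25) + (0.75)·(0.75)) / 3 = 8.75/3 = 2.9167
  S[U,V] = ((1.75)·(-0.5) + (-2.25)·(-1.5) + (-0.25)·(0.5) + (0.75)·(1.5)) / 3 = 3.5/3 = 1.1667
  S[V,V] = ((-0.5)·(-0.5) + (-1.5)·(-1.5) + (0.5)·(0.5) + (1.5)·(1.5)) / 3 = 5/3 = 1.6667

S is symmetric (S[j,i] = S[i,j]). Assembling:

S = [[2.9167, 1.1667],
 [1.1667, 1.6667]]


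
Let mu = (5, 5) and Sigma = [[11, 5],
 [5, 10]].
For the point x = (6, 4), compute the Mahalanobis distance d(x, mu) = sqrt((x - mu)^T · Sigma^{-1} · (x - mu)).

Step 1 — centre the observation: (x - mu) = (1, -1).

Step 2 — invert Sigma. det(Sigma) = 11·10 - (5)² = 85.
  Sigma^{-1} = (1/det) · [[d, -b], [-b, a]] = [[0.1176, -0.0588],
 [-0.0588, 0.1294]].

Step 3 — form the quadratic (x - mu)^T · Sigma^{-1} · (x - mu):
  Sigma^{-1} · (x - mu) = (0.1765, -0.1882).
  (x - mu)^T · [Sigma^{-1} · (x - mu)] = (1)·(0.1765) + (-1)·(-0.1882) = 0.3647.

Step 4 — take square root: d = √(0.3647) ≈ 0.6039.

d(x, mu) = √(0.3647) ≈ 0.6039


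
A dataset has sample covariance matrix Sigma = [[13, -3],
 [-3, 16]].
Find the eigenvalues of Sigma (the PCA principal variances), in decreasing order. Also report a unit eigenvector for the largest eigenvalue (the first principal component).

Step 1 — characteristic polynomial of 2×2 Sigma:
  det(Sigma - λI) = λ² - trace · λ + det = 0.
  trace = 13 + 16 = 29, det = 13·16 - (-3)² = 199.
Step 2 — discriminant:
  Δ = trace² - 4·det = 841 - 796 = 45.
Step 3 — eigenvalues:
  λ = (trace ± √Δ)/2 = (29 ± 6.7082)/2,
  λ_1 = 17.8541,  λ_2 = 11.1459.

Step 4 — unit eigenvector for λ_1: solve (Sigma - λ_1 I)v = 0. First row:
  (13 - 17.8541)·v_x + (-3)·v_y = 0, i.e. (-4.8541)·v_x + (-3)·v_y = 0,
  so v ∝ (b, λ_1 - a) = (-3, 4.8541); multiply by -1 so the first entry is positive: u = (3, -4.8541).
  ||u|| = √((3)² + (-4.8541)²) = √(32.5623) ≈ 5.7063,
  v_1 = u/||u|| ≈ (0.5257, -0.8507) (||v_1|| = 1).

λ_1 = 17.8541,  λ_2 = 11.1459;  v_1 ≈ (0.5257, -0.8507)


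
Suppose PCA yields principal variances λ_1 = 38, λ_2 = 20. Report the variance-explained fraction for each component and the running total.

Step 1 — total variance = trace(Sigma) = Σ λ_i = 38 + 20 = 58.

Step 2 — fraction explained by component i = λ_i / Σ λ:
  PC1: 38/58 = 0.6552
  PC2: 20/58 = 0.3448

Step 3 — cumulative fraction after k components = (λ_1 + ... + λ_k) / Σ λ:
  k = 1: 38/58 = 0.6552
  k = 2: (38 + 20)/58 = 58/58 = 1

Summary (fraction, with percent):

explained: PC1 0.6552 (65.52%), PC2 0.3448 (34.48%);  cumulative: 0.6552, 1


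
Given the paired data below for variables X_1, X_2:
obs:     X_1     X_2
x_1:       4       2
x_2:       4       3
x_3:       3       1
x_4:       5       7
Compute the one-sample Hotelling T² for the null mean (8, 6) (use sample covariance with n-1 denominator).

Step 1 — sample mean vector:
  mean(X_1) = (4 + 4 + 3 + 5) / 4 = 16/4 = 4
  mean(X_2) = (2 + 3 + 1 + 7) / 4 = 13/4 = 3.25
  x̄ = (4, 3.25),  deviation x̄ - mu_0 = (4, 3.25) - (8, 6) = (-4, -2.75).

Step 2 — sample covariance matrix, S[i,j] = (1/(n-1)) · Σ_k (x_{k,i} - mean_i) · (x_{k,j} - mean_j), divisor n-1 = 3:
  S[X_1,X_1] = ((0)·(0) + (0)·(0) + (-1)·(-1) + (1)·(1)) / 3 = 2/3 = 0.6667
  S[X_1,X_2] = ((0)·(-1.25) + (0)·(-0.25) + (-1)·(-2.25) + (1)·(3.75)) / 3 = 6/3 = 2
  S[X_2,X_2] = ((-1.25)·(-1.25) + (-0.25)·(-0.25) + (-2.25)·(-2.25) + (3.75)·(3.75)) / 3 = 20.75/3 = 6.9167
  S = [[0.6667, 2],
 [2, 6.9167]].

Step 3 — invert S. det(S) = 0.6667·6.9167 - (2)² = 0.6111.
  S^{-1} = (1/det) · [[d, -b], [-b, a]] = [[11.3182, -3.2727],
 [-3.2727, 1.0909]].

Step 4 — quadratic form (x̄ - mu_0)^T · S^{-1} · (x̄ - mu_0):
  S^{-1} · (x̄ - mu_0) = (-36.2727, 10.0909),
  (x̄ - mu_0)^T · [...] = (-4)·(-36.2727) + (-2.75)·(10.0909) = 117.3409.

Step 5 — scale by n: T² = 4 · 117.3409 = 469.3636.

T² ≈ 469.3636


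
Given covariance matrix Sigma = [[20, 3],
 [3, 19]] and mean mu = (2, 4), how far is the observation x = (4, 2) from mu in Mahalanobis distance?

Step 1 — centre the observation: (x - mu) = (2, -2).

Step 2 — invert Sigma. det(Sigma) = 20·19 - (3)² = 371.
  Sigma^{-1} = (1/det) · [[d, -b], [-b, a]] = [[0.0512, -0.0081],
 [-0.0081, 0.0539]].

Step 3 — form the quadratic (x - mu)^T · Sigma^{-1} · (x - mu):
  Sigma^{-1} · (x - mu) = (0.1186, -0.124).
  (x - mu)^T · [Sigma^{-1} · (x - mu)] = (2)·(0.1186) + (-2)·(-0.124) = 0.4852.

Step 4 — take square root: d = √(0.4852) ≈ 0.6965.

d(x, mu) = √(0.4852) ≈ 0.6965


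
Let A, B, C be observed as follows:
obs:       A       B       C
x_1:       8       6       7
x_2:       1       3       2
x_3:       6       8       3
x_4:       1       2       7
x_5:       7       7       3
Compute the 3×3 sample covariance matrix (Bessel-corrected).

Step 1 — column means:
  mean(A) = (8 + 1 + 6 + 1 + 7) / 5 = 23/5 = 4.6
  mean(B) = (6 + 3 + 8 + 2 + 7) / 5 = 26/5 = 5.2
  mean(C) = (7 + 2 + 3 + 7 + 3) / 5 = 22/5 = 4.4

Step 2 — sample covariance S[i,j] = (1/(n-1)) · Σ_k (x_{k,i} - mean_i) · (x_{k,j} - mean_j), with n-1 = 4.
  S[A,A] = ((3.4)·(3.4) + (-3.6)·(-3.6) + (1.4)·(1.4) + (-3.6)·(-3.6) + (2.4)·(2.4)) / 4 = 45.2/4 = 11.3
  S[A,B] = ((3.4)·(0.8) + (-3.6)·(-2.2) + (1.4)·(2.8) + (-3.6)·(-3.2) + (2.4)·(1.8)) / 4 = 30.4/4 = 7.6
  S[A,C] = ((3.4)·(2.6) + (-3.6)·(-2.4) + (1.4)·(-1.4) + (-3.6)·(2.6) + (2.4)·(-1.4)) / 4 = 2.8/4 = 0.7
  S[B,B] = ((0.8)·(0.8) + (-2.2)·(-2.2) + (2.8)·(2.8) + (-3.2)·(-3.2) + (1.8)·(1.8)) / 4 = 26.8/4 = 6.7
  S[B,C] = ((0.8)·(2.6) + (-2.2)·(-2.4) + (2.8)·(-1.4) + (-3.2)·(2.6) + (1.8)·(-1.4)) / 4 = -7.4/4 = -1.85
  S[C,C] = ((2.6)·(2.6) + (-2.4)·(-2.4) + (-1.4)·(-1.4) + (2.6)·(2.6) + (-1.4)·(-1.4)) / 4 = 23.2/4 = 5.8

S is symmetric (S[j,i] = S[i,j]). Assembling:

S = [[11.3, 7.6, 0.7],
 [7.6, 6.7, -1.85],
 [0.7, -1.85, 5.8]]


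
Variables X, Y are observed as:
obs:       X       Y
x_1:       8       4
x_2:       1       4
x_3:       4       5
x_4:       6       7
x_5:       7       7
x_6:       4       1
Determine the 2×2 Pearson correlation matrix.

Step 1 — column means:
  mean(X) = (8 + 1 + 4 + 6 + 7 + 4) / 6 = 30/6 = 5
  mean(Y) = (4 + 4 + 5 + 7 + 7 + 1) / 6 = 28/6 = 4.6667

Step 2 — sample variances and covariances s[i,j] = (1/(n-1)) · Σ_k (x_{k,i} - mean_i) · (x_{k,j} - mean_j), with n-1 = 5:
  s[X,X] = ((3)·(3) + (-4)·(-4) + (-1)·(-1) + (1)·(1) + (2)·(2) + (-1)·(-1)) / 5 = 32/5 = 6.4
  s[X,Y] = ((3)·(-0.6667) + (-4)·(-0.6667) + (-1)·(0.3333) + (1)·(2.3333) + (2)·(2.3333) + (-1)·(-3.6667)) / 5 = 11/5 = 2.2
  s[Y,Y] = ((-0.6667)·(-0.6667) + (-0.6667)·(-0.6667) + (0.3333)·(0.3333) + (2.3333)·(2.3333) + (2.3333)·(2.3333) + (-3.6667)·(-3.6667)) / 5 = 25.3333/5 = 5.0667
  Sample standard deviations s_i = √(s[i,i]):
  s(X) = √(6.4) = 2.5298
  s(Y) = √(5.0667) = 2.2509

Step 3 — r_{ij} = s_{ij} / (s_i · s_j):
  r[X,X] = 1 (diagonal).
  r[X,Y] = 2.2 / (2.5298 · 2.2509) = 2.2 / 5.6944 = 0.3863
  r[Y,Y] = 1 (diagonal).

R is symmetric with unit diagonal. Assembling:

R = [[1, 0.3863],
 [0.3863, 1]]


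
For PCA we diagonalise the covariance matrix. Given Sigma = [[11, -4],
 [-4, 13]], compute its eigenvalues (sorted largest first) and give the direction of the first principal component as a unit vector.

Step 1 — characteristic polynomial of 2×2 Sigma:
  det(Sigma - λI) = λ² - trace · λ + det = 0.
  trace = 11 + 13 = 24, det = 11·13 - (-4)² = 127.
Step 2 — discriminant:
  Δ = trace² - 4·det = 576 - 508 = 68.
Step 3 — eigenvalues:
  λ = (trace ± √Δ)/2 = (24 ± 8.2462)/2,
  λ_1 = 16.1231,  λ_2 = 7.8769.

Step 4 — unit eigenvector for λ_1: solve (Sigma - λ_1 I)v = 0. First row:
  (11 - 16.1231)·v_x + (-4)·v_y = 0, i.e. (-5.1231)·v_x + (-4)·v_y = 0,
  so v ∝ (b, λ_1 - a) = (-4, 5.1231); multiply by -1 so the first entry is positive: u = (4, -5.1231).
  ||u|| = √((4)² + (-5.1231)²) = √(42.2462) ≈ 6.4997,
  v_1 = u/||u|| ≈ (0.6154, -0.7882) (||v_1|| = 1).

λ_1 = 16.1231,  λ_2 = 7.8769;  v_1 ≈ (0.6154, -0.7882)


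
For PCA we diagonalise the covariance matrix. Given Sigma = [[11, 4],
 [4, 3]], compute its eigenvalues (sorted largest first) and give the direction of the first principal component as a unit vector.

Step 1 — characteristic polynomial of 2×2 Sigma:
  det(Sigma - λI) = λ² - trace · λ + det = 0.
  trace = 11 + 3 = 14, det = 11·3 - (4)² = 17.
Step 2 — discriminant:
  Δ = trace² - 4·det = 196 - 68 = 128.
Step 3 — eigenvalues:
  λ = (trace ± √Δ)/2 = (14 ± 11.3137)/2,
  λ_1 = 12.6569,  λ_2 = 1.3431.

Step 4 — unit eigenvector for λ_1: solve (Sigma - λ_1 I)v = 0. First row:
  (11 - 12.6569)·v_x + (4)·v_y = 0, i.e. (-1.6569)·v_x + (4)·v_y = 0,
  so v ∝ (b, λ_1 - a) = (4, 1.6569) = u.
  ||u|| = √((4)² + (1.6569)²) = √(18.7452) ≈ 4.3296,
  v_1 = u/||u|| ≈ (0.9239, 0.3827) (||v_1|| = 1).

λ_1 = 12.6569,  λ_2 = 1.3431;  v_1 ≈ (0.9239, 0.3827)


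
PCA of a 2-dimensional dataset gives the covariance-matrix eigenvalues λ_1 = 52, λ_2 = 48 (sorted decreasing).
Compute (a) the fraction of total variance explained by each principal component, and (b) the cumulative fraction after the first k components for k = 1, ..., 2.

Step 1 — total variance = trace(Sigma) = Σ λ_i = 52 + 48 = 100.

Step 2 — fraction explained by component i = λ_i / Σ λ:
  PC1: 52/100 = 0.52
  PC2: 48/100 = 0.48

Step 3 — cumulative fraction after k components = (λ_1 + ... + λ_k) / Σ λ:
  k = 1: 52/100 = 0.52
  k = 2: (52 + 48)/100 = 100/100 = 1

Summary (fraction, with percent):

explained: PC1 0.52 (52%), PC2 0.48 (48%);  cumulative: 0.52, 1


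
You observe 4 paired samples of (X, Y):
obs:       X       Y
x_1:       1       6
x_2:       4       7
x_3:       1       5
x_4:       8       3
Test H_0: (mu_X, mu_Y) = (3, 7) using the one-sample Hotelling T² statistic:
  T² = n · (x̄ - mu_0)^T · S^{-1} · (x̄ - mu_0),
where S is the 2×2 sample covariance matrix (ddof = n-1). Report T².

Step 1 — sample mean vector:
  mean(X) = (1 + 4 + 1 + 8) / 4 = 14/4 = 3.5
  mean(Y) = (6 + 7 + 5 + 3) / 4 = 21/4 = 5.25
  x̄ = (3.5, 5.25),  deviation x̄ - mu_0 = (3.5, 5.25) - (3, 7) = (0.5, -1.75).

Step 2 — sample covariance matrix, S[i,j] = (1/(n-1)) · Σ_k (x_{k,i} - mean_i) · (x_{k,j} - mean_j), divisor n-1 = 3:
  S[X,X] = ((-2.5)·(-2.5) + (0.5)·(0.5) + (-2.5)·(-2.5) + (4.5)·(4.5)) / 3 = 33/3 = 11
  S[X,Y] = ((-2.5)·(0.75) + (0.5)·(1.75) + (-2.5)·(-0.25) + (4.5)·(-2.25)) / 3 = -10.5/3 = -3.5
  S[Y,Y] = ((0.75)·(0.75) + (1.75)·(1.75) + (-0.25)·(-0.25) + (-2.25)·(-2.25)) / 3 = 8.75/3 = 2.9167
  S = [[11, -3.5],
 [-3.5, 2.9167]].

Step 3 — invert S. det(S) = 11·2.9167 - (-3.5)² = 19.8333.
  S^{-1} = (1/det) · [[d, -b], [-b, a]] = [[0.1471, 0.1765],
 [0.1765, 0.5546]].

Step 4 — quadratic form (x̄ - mu_0)^T · S^{-1} · (x̄ - mu_0):
  S^{-1} · (x̄ - mu_0) = (-0.2353, -0.8824),
  (x̄ - mu_0)^T · [...] = (0.5)·(-0.2353) + (-1.75)·(-0.8824) = 1.4265.

Step 5 — scale by n: T² = 4 · 1.4265 = 5.7059.

T² ≈ 5.7059


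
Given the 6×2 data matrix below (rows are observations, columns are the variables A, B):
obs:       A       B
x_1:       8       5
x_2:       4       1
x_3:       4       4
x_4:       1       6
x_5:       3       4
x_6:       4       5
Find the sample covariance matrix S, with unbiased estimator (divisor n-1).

Step 1 — column means:
  mean(A) = (8 + 4 + 4 + 1 + 3 + 4) / 6 = 24/6 = 4
  mean(B) = (5 + 1 + 4 + 6 + 4 + 5) / 6 = 25/6 = 4.1667

Step 2 — sample covariance S[i,j] = (1/(n-1)) · Σ_k (x_{k,i} - mean_i) · (x_{k,j} - mean_j), with n-1 = 5.
  S[A,A] = ((4)·(4) + (0)·(0) + (0)·(0) + (-3)·(-3) + (-1)·(-1) + (0)·(0)) / 5 = 26/5 = 5.2
  S[A,B] = ((4)·(0.8333) + (0)·(-3.1667) + (0)·(-0.1667) + (-3)·(1.8333) + (-1)·(-0.1667) + (0)·(0.8333)) / 5 = -2/5 = -0.4
  S[B,B] = ((0.8333)·(0.8333) + (-3.1667)·(-3.1667) + (-0.1667)·(-0.1667) + (1.8333)·(1.8333) + (-0.1667)·(-0.1667) + (0.8333)·(0.8333)) / 5 = 14.8333/5 = 2.9667

S is symmetric (S[j,i] = S[i,j]). Assembling:

S = [[5.2, -0.4],
 [-0.4, 2.9667]]


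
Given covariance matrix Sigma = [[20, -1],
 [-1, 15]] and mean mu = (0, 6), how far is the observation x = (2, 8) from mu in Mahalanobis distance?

Step 1 — centre the observation: (x - mu) = (2, 2).

Step 2 — invert Sigma. det(Sigma) = 20·15 - (-1)² = 299.
  Sigma^{-1} = (1/det) · [[d, -b], [-b, a]] = [[0.0502, 0.0033],
 [0.0033, 0.0669]].

Step 3 — form the quadratic (x - mu)^T · Sigma^{-1} · (x - mu):
  Sigma^{-1} · (x - mu) = (0.107, 0.1405).
  (x - mu)^T · [Sigma^{-1} · (x - mu)] = (2)·(0.107) + (2)·(0.1405) = 0.495.

Step 4 — take square root: d = √(0.495) ≈ 0.7036.

d(x, mu) = √(0.495) ≈ 0.7036


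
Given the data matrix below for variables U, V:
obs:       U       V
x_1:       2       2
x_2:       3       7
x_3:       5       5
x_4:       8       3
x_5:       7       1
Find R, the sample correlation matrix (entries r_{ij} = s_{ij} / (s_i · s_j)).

Step 1 — column means:
  mean(U) = (2 + 3 + 5 + 8 + 7) / 5 = 25/5 = 5
  mean(V) = (2 + 7 + 5 + 3 + 1) / 5 = 18/5 = 3.6

Step 2 — sample variances and covariances s[i,j] = (1/(n-1)) · Σ_k (x_{k,i} - mean_i) · (x_{k,j} - mean_j), with n-1 = 4:
  s[U,U] = ((-3)·(-3) + (-2)·(-2) + (0)·(0) + (3)·(3) + (2)·(2)) / 4 = 26/4 = 6.5
  s[U,V] = ((-3)·(-1.6) + (-2)·(3.4) + (0)·(1.4) + (3)·(-0.6) + (2)·(-2.6)) / 4 = -9/4 = -2.25
  s[V,V] = ((-1.6)·(-1.6) + (3.4)·(3.4) + (1.4)·(1.4) + (-0.6)·(-0.6) + (-2.6)·(-2.6)) / 4 = 23.2/4 = 5.8
  Sample standard deviations s_i = √(s[i,i]):
  s(U) = √(6.5) = 2.5495
  s(V) = √(5.8) = 2.4083

Step 3 — r_{ij} = s_{ij} / (s_i · s_j):
  r[U,U] = 1 (diagonal).
  r[U,V] = -2.25 / (2.5495 · 2.4083) = -2.25 / 6.14 = -0.3664
  r[V,V] = 1 (diagonal).

R is symmetric with unit diagonal. Assembling:

R = [[1, -0.3664],
 [-0.3664, 1]]


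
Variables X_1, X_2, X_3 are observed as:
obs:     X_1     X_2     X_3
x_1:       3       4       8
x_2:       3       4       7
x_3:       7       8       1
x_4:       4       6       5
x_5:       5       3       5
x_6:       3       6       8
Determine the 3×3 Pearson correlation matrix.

Step 1 — column means:
  mean(X_1) = (3 + 3 + 7 + 4 + 5 + 3) / 6 = 25/6 = 4.1667
  mean(X_2) = (4 + 4 + 8 + 6 + 3 + 6) / 6 = 31/6 = 5.1667
  mean(X_3) = (8 + 7 + 1 + 5 + 5 + 8) / 6 = 34/6 = 5.6667

Step 2 — sample variances and covariances s[i,j] = (1/(n-1)) · Σ_k (x_{k,i} - mean_i) · (x_{k,j} - mean_j), with n-1 = 5:
  s[X_1,X_1] = ((-1.1667)·(-1.1667) + (-1.1667)·(-1.1667) + (2.8333)·(2.8333) + (-0.1667)·(-0.1667) + (0.8333)·(0.8333) + (-1.1667)·(-1.1667)) / 5 = 12.8333/5 = 2.5667
  s[X_1,X_2] = ((-1.1667)·(-1.1667) + (-1.1667)·(-1.1667) + (2.8333)·(2.8333) + (-0.1667)·(0.8333) + (0.8333)·(-2.1667) + (-1.1667)·(0.8333)) / 5 = 7.8333/5 = 1.5667
  s[X_1,X_3] = ((-1.1667)·(2.3333) + (-1.1667)·(1.3333) + (2.8333)·(-4.6667) + (-0.1667)·(-0.6667) + (0.8333)·(-0.6667) + (-1.1667)·(2.3333)) / 5 = -20.6667/5 = -4.1333
  s[X_2,X_2] = ((-1.1667)·(-1.1667) + (-1.1667)·(-1.1667) + (2.8333)·(2.8333) + (0.8333)·(0.8333) + (-2.1667)·(-2.1667) + (0.8333)·(0.8333)) / 5 = 16.8333/5 = 3.3667
  s[X_2,X_3] = ((-1.1667)·(2.3333) + (-1.1667)·(1.3333) + (2.8333)·(-4.6667) + (0.8333)·(-0.6667) + (-2.1667)·(-0.6667) + (0.8333)·(2.3333)) / 5 = -14.6667/5 = -2.9333
  s[X_3,X_3] = ((2.3333)·(2.3333) + (1.3333)·(1.3333) + (-4.6667)·(-4.6667) + (-0.6667)·(-0.6667) + (-0.6667)·(-0.6667) + (2.3333)·(2.3333)) / 5 = 35.3333/5 = 7.0667
  Sample standard deviations s_i = √(s[i,i]):
  s(X_1) = √(2.5667) = 1.6021
  s(X_2) = √(3.3667) = 1.8348
  s(X_3) = √(7.0667) = 2.6583

Step 3 — r_{ij} = s_{ij} / (s_i · s_j):
  r[X_1,X_1] = 1 (diagonal).
  r[X_1,X_2] = 1.5667 / (1.6021 · 1.8348) = 1.5667 / 2.9396 = 0.533
  r[X_1,X_3] = -4.1333 / (1.6021 · 2.6583) = -4.1333 / 4.2588 = -0.9705
  r[X_2,X_2] = 1 (diagonal).
  r[X_2,X_3] = -2.9333 / (1.8348 · 2.6583) = -2.9333 / 4.8776 = -0.6014
  r[X_3,X_3] = 1 (diagonal).

R is symmetric with unit diagonal. Assembling:

R = [[1, 0.533, -0.9705],
 [0.533, 1, -0.6014],
 [-0.9705, -0.6014, 1]]


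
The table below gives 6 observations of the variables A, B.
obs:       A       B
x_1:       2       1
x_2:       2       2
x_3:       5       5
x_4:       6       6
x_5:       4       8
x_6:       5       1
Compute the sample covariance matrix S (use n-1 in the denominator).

Step 1 — column means:
  mean(A) = (2 + 2 + 5 + 6 + 4 + 5) / 6 = 24/6 = 4
  mean(B) = (1 + 2 + 5 + 6 + 8 + 1) / 6 = 23/6 = 3.8333

Step 2 — sample covariance S[i,j] = (1/(n-1)) · Σ_k (x_{k,i} - mean_i) · (x_{k,j} - mean_j), with n-1 = 5.
  S[A,A] = ((-2)·(-2) + (-2)·(-2) + (1)·(1) + (2)·(2) + (0)·(0) + (1)·(1)) / 5 = 14/5 = 2.8
  S[A,B] = ((-2)·(-2.8333) + (-2)·(-1.8333) + (1)·(1.1667) + (2)·(2.1667) + (0)·(4.1667) + (1)·(-2.8333)) / 5 = 12/5 = 2.4
  S[B,B] = ((-2.8333)·(-2.8333) + (-1.8333)·(-1.8333) + (1.1667)·(1.1667) + (2.1667)·(2.1667) + (4.1667)·(4.1667) + (-2.8333)·(-2.8333)) / 5 = 42.8333/5 = 8.5667

S is symmetric (S[j,i] = S[i,j]). Assembling:

S = [[2.8, 2.4],
 [2.4, 8.5667]]


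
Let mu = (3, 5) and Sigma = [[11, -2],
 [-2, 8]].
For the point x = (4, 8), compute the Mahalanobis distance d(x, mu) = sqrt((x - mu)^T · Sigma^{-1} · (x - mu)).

Step 1 — centre the observation: (x - mu) = (1, 3).

Step 2 — invert Sigma. det(Sigma) = 11·8 - (-2)² = 84.
  Sigma^{-1} = (1/det) · [[d, -b], [-b, a]] = [[0.0952, 0.0238],
 [0.0238, 0.131]].

Step 3 — form the quadratic (x - mu)^T · Sigma^{-1} · (x - mu):
  Sigma^{-1} · (x - mu) = (0.1667, 0.4167).
  (x - mu)^T · [Sigma^{-1} · (x - mu)] = (1)·(0.1667) + (3)·(0.4167) = 1.4167.

Step 4 — take square root: d = √(1.4167) ≈ 1.1902.

d(x, mu) = √(1.4167) ≈ 1.1902


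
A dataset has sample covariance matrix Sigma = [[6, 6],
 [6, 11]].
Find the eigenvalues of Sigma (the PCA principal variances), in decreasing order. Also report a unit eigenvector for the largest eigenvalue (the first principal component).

Step 1 — characteristic polynomial of 2×2 Sigma:
  det(Sigma - λI) = λ² - trace · λ + det = 0.
  trace = 6 + 11 = 17, det = 6·11 - (6)² = 30.
Step 2 — discriminant:
  Δ = trace² - 4·det = 289 - 120 = 169.
Step 3 — eigenvalues:
  λ = (trace ± √Δ)/2 = (17 ± 13)/2,
  λ_1 = 15,  λ_2 = 2.

Step 4 — unit eigenvector for λ_1: solve (Sigma - λ_1 I)v = 0. First row:
  (6 - 15)·v_x + (6)·v_y = 0, i.e. (-9)·v_x + (6)·v_y = 0,
  so v ∝ (b, λ_1 - a) = (6, 9) = u.
  ||u|| = √((6)² + (9)²) = √(117) ≈ 10.8167,
  v_1 = u/||u|| ≈ (0.5547, 0.8321) (||v_1|| = 1).

λ_1 = 15,  λ_2 = 2;  v_1 ≈ (0.5547, 0.8321)


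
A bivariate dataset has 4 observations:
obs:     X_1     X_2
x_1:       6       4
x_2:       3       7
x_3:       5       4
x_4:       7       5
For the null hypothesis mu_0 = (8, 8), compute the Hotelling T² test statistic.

Step 1 — sample mean vector:
  mean(X_1) = (6 + 3 + 5 + 7) / 4 = 21/4 = 5.25
  mean(X_2) = (4 + 7 + 4 + 5) / 4 = 20/4 = 5
  x̄ = (5.25, 5),  deviation x̄ - mu_0 = (5.25, 5) - (8, 8) = (-2.75, -3).

Step 2 — sample covariance matrix, S[i,j] = (1/(n-1)) · Σ_k (x_{k,i} - mean_i) · (x_{k,j} - mean_j), divisor n-1 = 3:
  S[X_1,X_1] = ((0.75)·(0.75) + (-2.25)·(-2.25) + (-0.25)·(-0.25) + (1.75)·(1.75)) / 3 = 8.75/3 = 2.9167
  S[X_1,X_2] = ((0.75)·(-1) + (-2.25)·(2) + (-0.25)·(-1) + (1.75)·(0)) / 3 = -5/3 = -1.6667
  S[X_2,X_2] = ((-1)·(-1) + (2)·(2) + (-1)·(-1) + (0)·(0)) / 3 = 6/3 = 2
  S = [[2.9167, -1.6667],
 [-1.6667, 2]].

Step 3 — invert S. det(S) = 2.9167·2 - (-1.6667)² = 3.0556.
  S^{-1} = (1/det) · [[d, -b], [-b, a]] = [[0.6545, 0.5455],
 [0.5455, 0.9545]].

Step 4 — quadratic form (x̄ - mu_0)^T · S^{-1} · (x̄ - mu_0):
  S^{-1} · (x̄ - mu_0) = (-3.4364, -4.3636),
  (x̄ - mu_0)^T · [...] = (-2.75)·(-3.4364) + (-3)·(-4.3636) = 22.5409.

Step 5 — scale by n: T² = 4 · 22.5409 = 90.1636.

T² ≈ 90.1636


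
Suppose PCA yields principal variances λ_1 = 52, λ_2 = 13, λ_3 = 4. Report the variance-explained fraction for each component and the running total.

Step 1 — total variance = trace(Sigma) = Σ λ_i = 52 + 13 + 4 = 69.

Step 2 — fraction explained by component i = λ_i / Σ λ:
  PC1: 52/69 = 0.7536
  PC2: 13/69 = 0.1884
  PC3: 4/69 = 0.058

Step 3 — cumulative fraction after k components = (λ_1 + ... + λ_k) / Σ λ:
  k = 1: 52/69 = 0.7536
  k = 2: (52 + 13)/69 = 65/69 = 0.942
  k = 3: (52 + 13 + 4)/69 = 69/69 = 1

Summary (fraction, with percent):

explained: PC1 0.7536 (75.36%), PC2 0.1884 (18.84%), PC3 0.058 (5.8%);  cumulative: 0.7536, 0.942, 1


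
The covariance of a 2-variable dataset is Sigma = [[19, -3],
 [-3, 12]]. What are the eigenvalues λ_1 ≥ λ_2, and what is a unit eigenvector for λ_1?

Step 1 — characteristic polynomial of 2×2 Sigma:
  det(Sigma - λI) = λ² - trace · λ + det = 0.
  trace = 19 + 12 = 31, det = 19·12 - (-3)² = 219.
Step 2 — discriminant:
  Δ = trace² - 4·det = 961 - 876 = 85.
Step 3 — eigenvalues:
  λ = (trace ± √Δ)/2 = (31 ± 9.2195)/2,
  λ_1 = 20.1098,  λ_2 = 10.8902.

Step 4 — unit eigenvector for λ_1: solve (Sigma - λ_1 I)v = 0. First row:
  (19 - 20.1098)·v_x + (-3)·v_y = 0, i.e. (-1.1098)·v_x + (-3)·v_y = 0,
  so v ∝ (b, λ_1 - a) = (-3, 1.1098); multiply by -1 so the first entry is positive: u = (3, -1.1098).
  ||u|| = √((3)² + (-1.1098)²) = √(10.2316) ≈ 3.1987,
  v_1 = u/||u|| ≈ (0.9379, -0.3469) (||v_1|| = 1).

λ_1 = 20.1098,  λ_2 = 10.8902;  v_1 ≈ (0.9379, -0.3469)


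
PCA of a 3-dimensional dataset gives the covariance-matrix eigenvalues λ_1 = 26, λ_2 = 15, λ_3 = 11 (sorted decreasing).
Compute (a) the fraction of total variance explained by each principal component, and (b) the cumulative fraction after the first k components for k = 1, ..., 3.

Step 1 — total variance = trace(Sigma) = Σ λ_i = 26 + 15 + 11 = 52.

Step 2 — fraction explained by component i = λ_i / Σ λ:
  PC1: 26/52 = 0.5
  PC2: 15/52 = 0.2885
  PC3: 11/52 = 0.2115

Step 3 — cumulative fraction after k components = (λ_1 + ... + λ_k) / Σ λ:
  k = 1: 26/52 = 0.5
  k = 2: (26 + 15)/52 = 41/52 = 0.7885
  k = 3: (26 + 15 + 11)/52 = 52/52 = 1

Summary (fraction, with percent):

explained: PC1 0.5 (50%), PC2 0.2885 (28.85%), PC3 0.2115 (21.15%);  cumulative: 0.5, 0.7885, 1


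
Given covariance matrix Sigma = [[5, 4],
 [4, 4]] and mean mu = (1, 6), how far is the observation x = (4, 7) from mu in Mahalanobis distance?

Step 1 — centre the observation: (x - mu) = (3, 1).

Step 2 — invert Sigma. det(Sigma) = 5·4 - (4)² = 4.
  Sigma^{-1} = (1/det) · [[d, -b], [-b, a]] = [[1, -1],
 [-1, 1.25]].

Step 3 — form the quadratic (x - mu)^T · Sigma^{-1} · (x - mu):
  Sigma^{-1} · (x - mu) = (2, -1.75).
  (x - mu)^T · [Sigma^{-1} · (x - mu)] = (3)·(2) + (1)·(-1.75) = 4.25.

Step 4 — take square root: d = √(4.25) ≈ 2.0616.

d(x, mu) = √(4.25) ≈ 2.0616


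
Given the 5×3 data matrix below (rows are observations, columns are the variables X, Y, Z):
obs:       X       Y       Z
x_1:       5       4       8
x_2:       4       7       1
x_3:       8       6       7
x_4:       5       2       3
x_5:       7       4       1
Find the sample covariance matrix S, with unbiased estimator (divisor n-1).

Step 1 — column means:
  mean(X) = (5 + 4 + 8 + 5 + 7) / 5 = 29/5 = 5.8
  mean(Y) = (4 + 7 + 6 + 2 + 4) / 5 = 23/5 = 4.6
  mean(Z) = (8 + 1 + 7 + 3 + 1) / 5 = 20/5 = 4

Step 2 — sample covariance S[i,j] = (1/(n-1)) · Σ_k (x_{k,i} - mean_i) · (x_{k,j} - mean_j), with n-1 = 4.
  S[X,X] = ((-0.8)·(-0.8) + (-1.8)·(-1.8) + (2.2)·(2.2) + (-0.8)·(-0.8) + (1.2)·(1.2)) / 4 = 10.8/4 = 2.7
  S[X,Y] = ((-0.8)·(-0.6) + (-1.8)·(2.4) + (2.2)·(1.4) + (-0.8)·(-2.6) + (1.2)·(-0.6)) / 4 = 0.6/4 = 0.15
  S[X,Z] = ((-0.8)·(4) + (-1.8)·(-3) + (2.2)·(3) + (-0.8)·(-1) + (1.2)·(-3)) / 4 = 6/4 = 1.5
  S[Y,Y] = ((-0.6)·(-0.6) + (2.4)·(2.4) + (1.4)·(1.4) + (-2.6)·(-2.6) + (-0.6)·(-0.6)) / 4 = 15.2/4 = 3.8
  S[Y,Z] = ((-0.6)·(4) + (2.4)·(-3) + (1.4)·(3) + (-2.6)·(-1) + (-0.6)·(-3)) / 4 = -1/4 = -0.25
  S[Z,Z] = ((4)·(4) + (-3)·(-3) + (3)·(3) + (-1)·(-1) + (-3)·(-3)) / 4 = 44/4 = 11

S is symmetric (S[j,i] = S[i,j]). Assembling:

S = [[2.7, 0.15, 1.5],
 [0.15, 3.8, -0.25],
 [1.5, -0.25, 11]]


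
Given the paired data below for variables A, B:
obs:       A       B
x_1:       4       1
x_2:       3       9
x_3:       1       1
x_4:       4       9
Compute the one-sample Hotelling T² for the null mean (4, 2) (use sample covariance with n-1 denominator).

Step 1 — sample mean vector:
  mean(A) = (4 + 3 + 1 + 4) / 4 = 12/4 = 3
  mean(B) = (1 + 9 + 1 + 9) / 4 = 20/4 = 5
  x̄ = (3, 5),  deviation x̄ - mu_0 = (3, 5) - (4, 2) = (-1, 3).

Step 2 — sample covariance matrix, S[i,j] = (1/(n-1)) · Σ_k (x_{k,i} - mean_i) · (x_{k,j} - mean_j), divisor n-1 = 3:
  S[A,A] = ((1)·(1) + (0)·(0) + (-2)·(-2) + (1)·(1)) / 3 = 6/3 = 2
  S[A,B] = ((1)·(-4) + (0)·(4) + (-2)·(-4) + (1)·(4)) / 3 = 8/3 = 2.6667
  S[B,B] = ((-4)·(-4) + (4)·(4) + (-4)·(-4) + (4)·(4)) / 3 = 64/3 = 21.3333
  S = [[2, 2.6667],
 [2.6667, 21.3333]].

Step 3 — invert S. det(S) = 2·21.3333 - (2.6667)² = 35.5556.
  S^{-1} = (1/det) · [[d, -b], [-b, a]] = [[0.6, -0.075],
 [-0.075, 0.0563]].

Step 4 — quadratic form (x̄ - mu_0)^T · S^{-1} · (x̄ - mu_0):
  S^{-1} · (x̄ - mu_0) = (-0.825, 0.2438),
  (x̄ - mu_0)^T · [...] = (-1)·(-0.825) + (3)·(0.2438) = 1.5563.

Step 5 — scale by n: T² = 4 · 1.5563 = 6.225.

T² ≈ 6.225


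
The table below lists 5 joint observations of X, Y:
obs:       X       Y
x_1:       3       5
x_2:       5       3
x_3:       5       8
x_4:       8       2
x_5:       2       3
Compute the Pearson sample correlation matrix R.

Step 1 — column means:
  mean(X) = (3 + 5 + 5 + 8 + 2) / 5 = 23/5 = 4.6
  mean(Y) = (5 + 3 + 8 + 2 + 3) / 5 = 21/5 = 4.2

Step 2 — sample variances and covariances s[i,j] = (1/(n-1)) · Σ_k (x_{k,i} - mean_i) · (x_{k,j} - mean_j), with n-1 = 4:
  s[X,X] = ((-1.6)·(-1.6) + (0.4)·(0.4) + (0.4)·(0.4) + (3.4)·(3.4) + (-2.6)·(-2.6)) / 4 = 21.2/4 = 5.3
  s[X,Y] = ((-1.6)·(0.8) + (0.4)·(-1.2) + (0.4)·(3.8) + (3.4)·(-2.2) + (-2.6)·(-1.2)) / 4 = -4.6/4 = -1.15
  s[Y,Y] = ((0.8)·(0.8) + (-1.2)·(-1.2) + (3.8)·(3.8) + (-2.2)·(-2.2) + (-1.2)·(-1.2)) / 4 = 22.8/4 = 5.7
  Sample standard deviations s_i = √(s[i,i]):
  s(X) = √(5.3) = 2.3022
  s(Y) = √(5.7) = 2.3875

Step 3 — r_{ij} = s_{ij} / (s_i · s_j):
  r[X,X] = 1 (diagonal).
  r[X,Y] = -1.15 / (2.3022 · 2.3875) = -1.15 / 5.4964 = -0.2092
  r[Y,Y] = 1 (diagonal).

R is symmetric with unit diagonal. Assembling:

R = [[1, -0.2092],
 [-0.2092, 1]]


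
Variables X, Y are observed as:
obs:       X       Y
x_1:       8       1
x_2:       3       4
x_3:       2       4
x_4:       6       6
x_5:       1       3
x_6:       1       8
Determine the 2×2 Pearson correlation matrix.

Step 1 — column means:
  mean(X) = (8 + 3 + 2 + 6 + 1 + 1) / 6 = 21/6 = 3.5
  mean(Y) = (1 + 4 + 4 + 6 + 3 + 8) / 6 = 26/6 = 4.3333

Step 2 — sample variances and covariances s[i,j] = (1/(n-1)) · Σ_k (x_{k,i} - mean_i) · (x_{k,j} - mean_j), with n-1 = 5:
  s[X,X] = ((4.5)·(4.5) + (-0.5)·(-0.5) + (-1.5)·(-1.5) + (2.5)·(2.5) + (-2.5)·(-2.5) + (-2.5)·(-2.5)) / 5 = 41.5/5 = 8.3
  s[X,Y] = ((4.5)·(-3.3333) + (-0.5)·(-0.3333) + (-1.5)·(-0.3333) + (2.5)·(1.6667) + (-2.5)·(-1.3333) + (-2.5)·(3.6667)) / 5 = -16/5 = -3.2
  s[Y,Y] = ((-3.3333)·(-3.3333) + (-0.3333)·(-0.3333) + (-0.3333)·(-0.3333) + (1.6667)·(1.6667) + (-1.3333)·(-1.3333) + (3.6667)·(3.6667)) / 5 = 29.3333/5 = 5.8667
  Sample standard deviations s_i = √(s[i,i]):
  s(X) = √(8.3) = 2.881
  s(Y) = √(5.8667) = 2.4221

Step 3 — r_{ij} = s_{ij} / (s_i · s_j):
  r[X,X] = 1 (diagonal).
  r[X,Y] = -3.2 / (2.881 · 2.4221) = -3.2 / 6.9781 = -0.4586
  r[Y,Y] = 1 (diagonal).

R is symmetric with unit diagonal. Assembling:

R = [[1, -0.4586],
 [-0.4586, 1]]


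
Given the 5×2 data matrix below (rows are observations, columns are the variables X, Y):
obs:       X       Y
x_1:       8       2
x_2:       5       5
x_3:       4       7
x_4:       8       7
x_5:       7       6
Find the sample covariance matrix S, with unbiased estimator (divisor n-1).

Step 1 — column means:
  mean(X) = (8 + 5 + 4 + 8 + 7) / 5 = 32/5 = 6.4
  mean(Y) = (2 + 5 + 7 + 7 + 6) / 5 = 27/5 = 5.4

Step 2 — sample covariance S[i,j] = (1/(n-1)) · Σ_k (x_{k,i} - mean_i) · (x_{k,j} - mean_j), with n-1 = 4.
  S[X,X] = ((1.6)·(1.6) + (-1.4)·(-1.4) + (-2.4)·(-2.4) + (1.6)·(1.6) + (0.6)·(0.6)) / 4 = 13.2/4 = 3.3
  S[X,Y] = ((1.6)·(-3.4) + (-1.4)·(-0.4) + (-2.4)·(1.6) + (1.6)·(1.6) + (0.6)·(0.6)) / 4 = -5.8/4 = -1.45
  S[Y,Y] = ((-3.4)·(-3.4) + (-0.4)·(-0.4) + (1.6)·(1.6) + (1.6)·(1.6) + (0.6)·(0.6)) / 4 = 17.2/4 = 4.3

S is symmetric (S[j,i] = S[i,j]). Assembling:

S = [[3.3, -1.45],
 [-1.45, 4.3]]


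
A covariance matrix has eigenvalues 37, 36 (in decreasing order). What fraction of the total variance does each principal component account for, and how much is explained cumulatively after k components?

Step 1 — total variance = trace(Sigma) = Σ λ_i = 37 + 36 = 73.

Step 2 — fraction explained by component i = λ_i / Σ λ:
  PC1: 37/73 = 0.5068
  PC2: 36/73 = 0.4932

Step 3 — cumulative fraction after k components = (λ_1 + ... + λ_k) / Σ λ:
  k = 1: 37/73 = 0.5068
  k = 2: (37 + 36)/73 = 73/73 = 1

Summary (fraction, with percent):

explained: PC1 0.5068 (50.68%), PC2 0.4932 (49.32%);  cumulative: 0.5068, 1


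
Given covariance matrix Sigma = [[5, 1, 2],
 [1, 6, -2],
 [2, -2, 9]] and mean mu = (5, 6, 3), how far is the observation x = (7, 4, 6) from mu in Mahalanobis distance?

Step 1 — centre the observation: (x - mu) = (2, -2, 3).

Step 2 — invert Sigma (cofactor / det for 3×3, or solve directly):
  Sigma^{-1} = [[0.2392, -0.0622, -0.067],
 [-0.0622, 0.1962, 0.0574],
 [-0.067, 0.0574, 0.1388]].

Step 3 — form the quadratic (x - mu)^T · Sigma^{-1} · (x - mu):
  Sigma^{-1} · (x - mu) = (0.4019, -0.3445, 0.1675).
  (x - mu)^T · [Sigma^{-1} · (x - mu)] = (2)·(0.4019) + (-2)·(-0.3445) + (3)·(0.1675) = 1.9952.

Step 4 — take square root: d = √(1.9952) ≈ 1.4125.

d(x, mu) = √(1.9952) ≈ 1.4125


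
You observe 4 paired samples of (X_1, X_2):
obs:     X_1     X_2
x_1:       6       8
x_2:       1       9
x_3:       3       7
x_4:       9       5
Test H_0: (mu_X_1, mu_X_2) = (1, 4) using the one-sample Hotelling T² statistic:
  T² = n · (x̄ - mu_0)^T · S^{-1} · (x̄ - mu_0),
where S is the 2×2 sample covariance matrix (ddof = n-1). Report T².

Step 1 — sample mean vector:
  mean(X_1) = (6 + 1 + 3 + 9) / 4 = 19/4 = 4.75
  mean(X_2) = (8 + 9 + 7 + 5) / 4 = 29/4 = 7.25
  x̄ = (4.75, 7.25),  deviation x̄ - mu_0 = (4.75, 7.25) - (1, 4) = (3.75, 3.25).

Step 2 — sample covariance matrix, S[i,j] = (1/(n-1)) · Σ_k (x_{k,i} - mean_i) · (x_{k,j} - mean_j), divisor n-1 = 3:
  S[X_1,X_1] = ((1.25)·(1.25) + (-3.75)·(-3.75) + (-1.75)·(-1.75) + (4.25)·(4.25)) / 3 = 36.75/3 = 12.25
  S[X_1,X_2] = ((1.25)·(0.75) + (-3.75)·(1.75) + (-1.75)·(-0.25) + (4.25)·(-2.25)) / 3 = -14.75/3 = -4.9167
  S[X_2,X_2] = ((0.75)·(0.75) + (1.75)·(1.75) + (-0.25)·(-0.25) + (-2.25)·(-2.25)) / 3 = 8.75/3 = 2.9167
  S = [[12.25, -4.9167],
 [-4.9167, 2.9167]].

Step 3 — invert S. det(S) = 12.25·2.9167 - (-4.9167)² = 11.5556.
  S^{-1} = (1/det) · [[d, -b], [-b, a]] = [[0.2524, 0.4255],
 [0.4255, 1.0601]].

Step 4 — quadratic form (x̄ - mu_0)^T · S^{-1} · (x̄ - mu_0):
  S^{-1} · (x̄ - mu_0) = (2.3293, 5.0409),
  (x̄ - mu_0)^T · [...] = (3.75)·(2.3293) + (3.25)·(5.0409) = 25.1178.

Step 5 — scale by n: T² = 4 · 25.1178 = 100.4712.

T² ≈ 100.4712
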